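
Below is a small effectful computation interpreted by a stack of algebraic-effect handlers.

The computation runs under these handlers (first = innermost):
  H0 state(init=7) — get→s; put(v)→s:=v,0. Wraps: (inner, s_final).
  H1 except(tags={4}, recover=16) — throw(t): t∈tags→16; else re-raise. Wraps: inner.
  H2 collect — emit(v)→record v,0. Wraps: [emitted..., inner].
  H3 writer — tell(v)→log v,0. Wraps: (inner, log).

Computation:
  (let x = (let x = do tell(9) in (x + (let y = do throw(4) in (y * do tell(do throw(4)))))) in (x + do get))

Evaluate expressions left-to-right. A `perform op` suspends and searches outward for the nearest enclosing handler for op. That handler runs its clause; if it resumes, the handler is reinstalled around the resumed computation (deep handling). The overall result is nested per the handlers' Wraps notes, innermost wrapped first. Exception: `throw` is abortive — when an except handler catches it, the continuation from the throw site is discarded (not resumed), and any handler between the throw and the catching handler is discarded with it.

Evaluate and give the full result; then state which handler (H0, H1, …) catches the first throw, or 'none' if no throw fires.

Step-by-step:
tell(9) @ H3 ⇒ log+=9
throw(4) @ H1 caught ⇒ 16
H2 returns [16]
H3 returns ([16], (9))
= ([16], (9))

Answer: ([16], (9)) ; first throw caught by: H1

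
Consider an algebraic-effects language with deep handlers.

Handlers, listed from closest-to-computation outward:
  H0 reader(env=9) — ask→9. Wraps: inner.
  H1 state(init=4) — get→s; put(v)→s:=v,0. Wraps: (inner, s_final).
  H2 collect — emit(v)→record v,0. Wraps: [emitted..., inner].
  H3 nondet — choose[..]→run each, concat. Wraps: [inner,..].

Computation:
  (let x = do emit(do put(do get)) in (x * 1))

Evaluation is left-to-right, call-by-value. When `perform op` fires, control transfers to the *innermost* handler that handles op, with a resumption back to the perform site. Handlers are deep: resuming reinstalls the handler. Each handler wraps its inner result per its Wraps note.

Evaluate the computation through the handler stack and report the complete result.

Working:
get @ H1 ⇒ 4
put(4) @ H1 ⇒ s:=4
emit(0) @ H2 ⇒ out+=0
H0 returns 0
H1 returns (0, 4)
H2 returns [0, (0, 4)]
H3 returns [[0, (0, 4)]]
= [[0, (0, 4)]]

Answer: [[0, (0, 4)]]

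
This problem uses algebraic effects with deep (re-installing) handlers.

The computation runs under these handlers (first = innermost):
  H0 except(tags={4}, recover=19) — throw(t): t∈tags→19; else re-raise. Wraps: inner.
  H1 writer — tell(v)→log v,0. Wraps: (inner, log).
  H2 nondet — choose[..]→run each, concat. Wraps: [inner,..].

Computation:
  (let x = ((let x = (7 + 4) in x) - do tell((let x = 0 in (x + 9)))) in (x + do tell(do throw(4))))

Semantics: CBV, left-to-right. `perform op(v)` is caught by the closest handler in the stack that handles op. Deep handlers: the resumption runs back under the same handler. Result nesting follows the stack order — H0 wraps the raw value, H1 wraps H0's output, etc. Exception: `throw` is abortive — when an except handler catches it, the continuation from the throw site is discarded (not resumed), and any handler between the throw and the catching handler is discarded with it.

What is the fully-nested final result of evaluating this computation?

Answer: [(19, (9))]

Working:
tell(9) @ H1 ⇒ log+=9
throw(4) @ H0 caught ⇒ 19
H1 returns (19, (9))
H2 returns [(19, (9))]
= [(19, (9))]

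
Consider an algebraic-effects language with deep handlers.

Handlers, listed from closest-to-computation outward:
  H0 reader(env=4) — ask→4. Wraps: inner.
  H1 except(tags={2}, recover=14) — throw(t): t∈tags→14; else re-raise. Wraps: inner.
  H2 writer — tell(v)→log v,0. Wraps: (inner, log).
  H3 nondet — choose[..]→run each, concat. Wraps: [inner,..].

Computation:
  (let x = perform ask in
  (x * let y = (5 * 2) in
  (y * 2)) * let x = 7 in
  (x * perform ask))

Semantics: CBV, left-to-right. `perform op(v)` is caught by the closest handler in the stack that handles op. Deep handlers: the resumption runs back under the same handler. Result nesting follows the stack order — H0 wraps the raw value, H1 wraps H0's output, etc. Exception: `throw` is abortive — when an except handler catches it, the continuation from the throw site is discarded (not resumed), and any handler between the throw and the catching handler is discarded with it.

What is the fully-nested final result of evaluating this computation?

Step-by-step:
ask @ H0 ⇒ 4
ask @ H0 ⇒ 4
H0 returns 2240
H1 returns 2240
H2 returns (2240, ())
H3 returns [(2240, ())]
= [(2240, ())]

Answer: [(2240, ())]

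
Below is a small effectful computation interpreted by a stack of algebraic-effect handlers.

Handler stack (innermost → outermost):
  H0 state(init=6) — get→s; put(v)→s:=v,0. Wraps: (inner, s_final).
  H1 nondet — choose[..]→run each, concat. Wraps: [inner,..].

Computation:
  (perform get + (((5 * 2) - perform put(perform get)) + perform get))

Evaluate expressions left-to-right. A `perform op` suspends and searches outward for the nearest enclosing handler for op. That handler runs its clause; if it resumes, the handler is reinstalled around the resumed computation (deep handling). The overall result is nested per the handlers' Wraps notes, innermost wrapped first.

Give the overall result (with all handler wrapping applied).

Step-by-step:
get @ H0 ⇒ 6
get @ H0 ⇒ 6
put(6) @ H0 ⇒ s:=6
get @ H0 ⇒ 6
H0 returns (22, 6)
H1 returns [(22, 6)]
= [(22, 6)]

Answer: [(22, 6)]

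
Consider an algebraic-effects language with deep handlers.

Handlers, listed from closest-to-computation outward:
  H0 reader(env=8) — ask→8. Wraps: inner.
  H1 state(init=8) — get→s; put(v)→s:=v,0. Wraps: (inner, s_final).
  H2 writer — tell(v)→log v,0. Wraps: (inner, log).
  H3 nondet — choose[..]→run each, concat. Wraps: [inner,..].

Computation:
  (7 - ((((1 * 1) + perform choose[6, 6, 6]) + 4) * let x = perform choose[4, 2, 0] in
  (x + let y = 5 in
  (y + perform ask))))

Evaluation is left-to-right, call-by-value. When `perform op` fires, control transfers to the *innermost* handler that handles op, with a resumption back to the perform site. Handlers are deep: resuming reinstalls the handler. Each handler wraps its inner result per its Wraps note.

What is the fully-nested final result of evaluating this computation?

Working:
choose[6, 6, 6] @ H3
  branch[0] choose=6:
    choose[4, 2, 0] @ H3
      branch[0] choose=4:
        ask @ H0 ⇒ 8
        H0 returns -180
        H1 returns (-180, 8)
        H2 returns ((-180, 8), ())
        H3 returns [((-180, 8), ())]
      branch[1] choose=2:
        ask @ H0 ⇒ 8
        H0 returns -158
        H1 returns (-158, 8)
        H2 returns ((-158, 8), ())
        H3 returns [((-158, 8), ())]
      branch[2] choose=0:
        ask @ H0 ⇒ 8
        H0 returns -136
        H1 returns (-136, 8)
        H2 returns ((-136, 8), ())
        H3 returns [((-136, 8), ())]
  branch[1] choose=6:
    choose[4, 2, 0] @ H3
      branch[0] choose=4:
        ask @ H0 ⇒ 8
        H0 returns -180
        H1 returns (-180, 8)
        H2 returns ((-180, 8), ())
        H3 returns [((-180, 8), ())]
      branch[1] choose=2:
        ask @ H0 ⇒ 8
        H0 returns -158
        H1 returns (-158, 8)
        H2 returns ((-158, 8), ())
        H3 returns [((-158, 8), ())]
      branch[2] choose=0:
        ask @ H0 ⇒ 8
        H0 returns -136
        H1 returns (-136, 8)
        H2 returns ((-136, 8), ())
        H3 returns [((-136, 8), ())]
  branch[2] choose=6:
    choose[4, 2, 0] @ H3
      branch[0] choose=4:
        ask @ H0 ⇒ 8
        H0 returns -180
        H1 returns (-180, 8)
        H2 returns ((-180, 8), ())
        H3 returns [((-180, 8), ())]
      branch[1] choose=2:
        ask @ H0 ⇒ 8
        H0 returns -158
        H1 returns (-158, 8)
        H2 returns ((-158, 8), ())
        H3 returns [((-158, 8), ())]
      branch[2] choose=0:
        ask @ H0 ⇒ 8
        H0 returns -136
        H1 returns (-136, 8)
        H2 returns ((-136, 8), ())
        H3 returns [((-136, 8), ())]
= [((-180, 8), ()), ((-158, 8), ()), ((-136, 8), ()), ((-180, 8), ()), ((-158, 8), ()), ((-136, 8), ()), ((-180, 8), ()), ((-158, 8), ()), ((-136, 8), ())]

Answer: [((-180, 8), ()), ((-158, 8), ()), ((-136, 8), ()), ((-180, 8), ()), ((-158, 8), ()), ((-136, 8), ()), ((-180, 8), ()), ((-158, 8), ()), ((-136, 8), ())]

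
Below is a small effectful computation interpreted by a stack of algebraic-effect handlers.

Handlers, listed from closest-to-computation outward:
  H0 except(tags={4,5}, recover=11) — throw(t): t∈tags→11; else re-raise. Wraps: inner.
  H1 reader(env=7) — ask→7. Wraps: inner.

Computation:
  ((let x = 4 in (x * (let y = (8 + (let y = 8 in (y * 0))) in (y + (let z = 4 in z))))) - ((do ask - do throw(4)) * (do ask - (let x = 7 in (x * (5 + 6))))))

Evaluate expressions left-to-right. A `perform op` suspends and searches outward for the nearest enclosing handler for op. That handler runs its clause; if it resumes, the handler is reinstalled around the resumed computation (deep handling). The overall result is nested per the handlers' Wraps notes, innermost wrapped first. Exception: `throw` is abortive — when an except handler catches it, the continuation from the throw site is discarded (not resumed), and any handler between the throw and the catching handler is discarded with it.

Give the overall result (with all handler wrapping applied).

Working:
ask @ H1 ⇒ 7
throw(4) @ H0 caught ⇒ 11
H1 returns 11
= 11

Answer: 11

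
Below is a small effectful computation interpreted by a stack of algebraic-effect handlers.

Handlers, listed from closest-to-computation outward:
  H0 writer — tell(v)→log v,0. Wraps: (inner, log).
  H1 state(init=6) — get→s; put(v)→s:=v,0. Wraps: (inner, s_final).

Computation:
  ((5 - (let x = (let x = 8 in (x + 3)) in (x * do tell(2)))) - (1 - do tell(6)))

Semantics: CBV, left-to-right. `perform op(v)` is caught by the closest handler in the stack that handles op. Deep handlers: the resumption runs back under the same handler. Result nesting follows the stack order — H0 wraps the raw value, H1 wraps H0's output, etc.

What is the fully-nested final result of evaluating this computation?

Step-by-step:
tell(2) @ H0 ⇒ log+=2
tell(6) @ H0 ⇒ log+=6
H0 returns (4, (2, 6))
H1 returns ((4, (2, 6)), 6)
= ((4, (2, 6)), 6)

Answer: ((4, (2, 6)), 6)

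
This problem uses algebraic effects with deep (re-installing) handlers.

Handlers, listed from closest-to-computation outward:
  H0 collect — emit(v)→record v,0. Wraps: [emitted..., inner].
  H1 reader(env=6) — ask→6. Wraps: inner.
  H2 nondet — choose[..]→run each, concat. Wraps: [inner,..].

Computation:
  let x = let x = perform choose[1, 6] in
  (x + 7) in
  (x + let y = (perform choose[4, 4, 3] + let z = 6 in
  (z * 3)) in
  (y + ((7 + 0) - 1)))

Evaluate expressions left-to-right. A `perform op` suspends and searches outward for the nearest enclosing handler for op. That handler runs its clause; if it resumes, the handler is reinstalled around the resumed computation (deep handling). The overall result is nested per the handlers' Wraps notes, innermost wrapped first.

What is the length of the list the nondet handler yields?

Working:
choose[1, 6] @ H2
  branch[0] choose=1:
    choose[4, 4, 3] @ H2
      branch[0] choose=4:
        H0 returns [36]
        H1 returns [36]
        H2 returns [[36]]
      branch[1] choose=4:
        H0 returns [36]
        H1 returns [36]
        H2 returns [[36]]
      branch[2] choose=3:
        H0 returns [35]
        H1 returns [35]
        H2 returns [[35]]
  branch[1] choose=6:
    choose[4, 4, 3] @ H2
      branch[0] choose=4:
        H0 returns [41]
        H1 returns [41]
        H2 returns [[41]]
      branch[1] choose=4:
        H0 returns [41]
        H1 returns [41]
        H2 returns [[41]]
      branch[2] choose=3:
        H0 returns [40]
        H1 returns [40]
        H2 returns [[40]]
= [[36], [36], [35], [41], [41], [40]]

Answer: 6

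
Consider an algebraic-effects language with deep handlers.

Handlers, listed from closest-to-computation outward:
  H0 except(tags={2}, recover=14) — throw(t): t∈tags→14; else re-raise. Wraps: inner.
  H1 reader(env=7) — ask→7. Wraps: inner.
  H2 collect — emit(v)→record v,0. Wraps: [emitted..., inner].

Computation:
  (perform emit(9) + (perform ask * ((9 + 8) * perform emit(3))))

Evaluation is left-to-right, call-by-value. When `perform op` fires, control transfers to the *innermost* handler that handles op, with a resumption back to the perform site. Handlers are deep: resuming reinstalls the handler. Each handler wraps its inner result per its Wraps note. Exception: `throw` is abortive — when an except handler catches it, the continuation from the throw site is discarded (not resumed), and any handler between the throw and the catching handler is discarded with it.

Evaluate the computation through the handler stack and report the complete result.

Step-by-step:
emit(9) @ H2 ⇒ out+=9
ask @ H1 ⇒ 7
emit(3) @ H2 ⇒ out+=3
H0 returns 0
H1 returns 0
H2 returns [9, 3, 0]
= [9, 3, 0]

Answer: [9, 3, 0]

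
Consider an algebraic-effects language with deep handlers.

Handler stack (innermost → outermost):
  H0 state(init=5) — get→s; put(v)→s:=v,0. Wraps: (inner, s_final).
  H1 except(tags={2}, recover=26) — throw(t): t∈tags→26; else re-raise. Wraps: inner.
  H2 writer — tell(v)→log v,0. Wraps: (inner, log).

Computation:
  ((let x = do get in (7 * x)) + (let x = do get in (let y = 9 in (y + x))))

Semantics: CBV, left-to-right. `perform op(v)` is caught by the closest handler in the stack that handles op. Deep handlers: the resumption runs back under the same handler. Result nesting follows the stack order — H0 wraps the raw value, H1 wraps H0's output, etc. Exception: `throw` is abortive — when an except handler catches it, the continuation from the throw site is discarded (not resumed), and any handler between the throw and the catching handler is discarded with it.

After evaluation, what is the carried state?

Answer: 5

Evaluation trace:
get @ H0 ⇒ 5
get @ H0 ⇒ 5
H0 returns (49, 5)
H1 returns (49, 5)
H2 returns ((49, 5), ())
= ((49, 5), ())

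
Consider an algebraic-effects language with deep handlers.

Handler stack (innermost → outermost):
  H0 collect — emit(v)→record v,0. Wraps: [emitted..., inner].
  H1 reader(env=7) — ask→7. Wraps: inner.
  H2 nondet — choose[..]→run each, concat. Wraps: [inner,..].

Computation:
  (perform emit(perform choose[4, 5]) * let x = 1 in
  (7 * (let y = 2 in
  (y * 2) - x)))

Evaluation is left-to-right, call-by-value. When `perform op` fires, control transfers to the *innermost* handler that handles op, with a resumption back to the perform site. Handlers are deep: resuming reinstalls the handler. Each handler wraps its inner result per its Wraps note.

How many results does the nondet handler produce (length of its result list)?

Answer: 2

Evaluation trace:
choose[4, 5] @ H2
  branch[0] choose=4:
    emit(4) @ H0 ⇒ out+=4
    H0 returns [4, 0]
    H1 returns [4, 0]
    H2 returns [[4, 0]]
  branch[1] choose=5:
    emit(5) @ H0 ⇒ out+=5
    H0 returns [5, 0]
    H1 returns [5, 0]
    H2 returns [[5, 0]]
= [[4, 0], [5, 0]]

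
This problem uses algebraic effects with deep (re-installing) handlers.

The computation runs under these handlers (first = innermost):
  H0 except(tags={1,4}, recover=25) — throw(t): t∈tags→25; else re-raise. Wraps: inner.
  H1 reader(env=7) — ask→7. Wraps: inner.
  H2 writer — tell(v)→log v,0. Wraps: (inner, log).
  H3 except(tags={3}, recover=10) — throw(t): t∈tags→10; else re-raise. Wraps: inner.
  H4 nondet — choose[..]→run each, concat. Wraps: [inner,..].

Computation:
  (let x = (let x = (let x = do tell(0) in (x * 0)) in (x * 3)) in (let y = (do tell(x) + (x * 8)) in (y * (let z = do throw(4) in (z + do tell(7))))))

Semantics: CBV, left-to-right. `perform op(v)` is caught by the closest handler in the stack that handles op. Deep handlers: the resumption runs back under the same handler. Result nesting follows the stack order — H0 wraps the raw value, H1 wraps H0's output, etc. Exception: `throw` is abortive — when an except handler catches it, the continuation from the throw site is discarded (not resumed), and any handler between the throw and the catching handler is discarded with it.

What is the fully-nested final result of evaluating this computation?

Answer: [(25, (0, 0))]

Working:
tell(0) @ H2 ⇒ log+=0
tell(0) @ H2 ⇒ log+=0
throw(4) @ H0 caught ⇒ 25
H1 returns 25
H2 returns (25, (0, 0))
H3 returns (25, (0, 0))
H4 returns [(25, (0, 0))]
= [(25, (0, 0))]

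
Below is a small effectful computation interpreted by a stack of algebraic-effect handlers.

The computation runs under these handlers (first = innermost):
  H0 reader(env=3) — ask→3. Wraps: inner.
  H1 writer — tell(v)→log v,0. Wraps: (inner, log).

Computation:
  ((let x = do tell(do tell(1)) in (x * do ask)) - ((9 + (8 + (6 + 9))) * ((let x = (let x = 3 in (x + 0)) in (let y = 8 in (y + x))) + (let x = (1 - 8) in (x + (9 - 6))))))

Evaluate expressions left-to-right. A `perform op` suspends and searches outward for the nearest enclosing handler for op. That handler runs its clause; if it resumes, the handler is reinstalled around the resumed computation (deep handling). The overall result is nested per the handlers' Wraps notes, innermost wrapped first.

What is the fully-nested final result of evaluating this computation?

Evaluation trace:
tell(1) @ H1 ⇒ log+=1
tell(0) @ H1 ⇒ log+=0
ask @ H0 ⇒ 3
H0 returns -224
H1 returns (-224, (1, 0))
= (-224, (1, 0))

Answer: (-224, (1, 0))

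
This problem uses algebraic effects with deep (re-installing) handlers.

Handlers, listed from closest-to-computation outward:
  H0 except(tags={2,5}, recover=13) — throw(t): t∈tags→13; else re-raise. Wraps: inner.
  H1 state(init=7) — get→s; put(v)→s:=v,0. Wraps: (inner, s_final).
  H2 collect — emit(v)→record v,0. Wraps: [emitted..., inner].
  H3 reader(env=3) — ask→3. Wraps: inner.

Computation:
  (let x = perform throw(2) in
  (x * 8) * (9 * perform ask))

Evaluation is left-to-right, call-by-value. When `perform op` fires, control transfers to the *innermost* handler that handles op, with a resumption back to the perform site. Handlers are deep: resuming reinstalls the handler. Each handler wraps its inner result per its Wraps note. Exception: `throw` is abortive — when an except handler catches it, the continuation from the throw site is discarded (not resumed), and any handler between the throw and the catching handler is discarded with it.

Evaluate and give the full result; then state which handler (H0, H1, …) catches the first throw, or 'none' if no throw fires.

Step-by-step:
throw(2) @ H0 caught ⇒ 13
H1 returns (13, 7)
H2 returns [(13, 7)]
H3 returns [(13, 7)]
= [(13, 7)]

Answer: [(13, 7)] ; first throw caught by: H0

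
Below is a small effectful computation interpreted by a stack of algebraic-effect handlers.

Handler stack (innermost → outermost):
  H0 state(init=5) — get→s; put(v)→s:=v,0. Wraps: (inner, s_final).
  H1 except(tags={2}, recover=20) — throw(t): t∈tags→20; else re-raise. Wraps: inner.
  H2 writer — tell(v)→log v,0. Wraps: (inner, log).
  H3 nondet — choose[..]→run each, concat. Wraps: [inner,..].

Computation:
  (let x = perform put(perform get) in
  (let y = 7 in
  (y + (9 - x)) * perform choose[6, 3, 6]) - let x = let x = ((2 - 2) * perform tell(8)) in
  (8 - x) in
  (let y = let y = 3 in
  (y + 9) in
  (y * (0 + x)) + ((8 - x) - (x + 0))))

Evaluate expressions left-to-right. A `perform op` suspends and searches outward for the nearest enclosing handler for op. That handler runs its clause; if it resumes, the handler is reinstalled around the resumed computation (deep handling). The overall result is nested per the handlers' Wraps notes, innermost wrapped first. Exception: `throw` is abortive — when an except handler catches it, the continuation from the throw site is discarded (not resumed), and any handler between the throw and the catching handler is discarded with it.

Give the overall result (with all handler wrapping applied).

Answer: [((8, 5), (8)), ((-40, 5), (8)), ((8, 5), (8))]

Evaluation trace:
get @ H0 ⇒ 5
put(5) @ H0 ⇒ s:=5
choose[6, 3, 6] @ H3
  branch[0] choose=6:
    tell(8) @ H2 ⇒ log+=8
    H0 returns (8, 5)
    H1 returns (8, 5)
    H2 returns ((8, 5), (8))
    H3 returns [((8, 5), (8))]
  branch[1] choose=3:
    tell(8) @ H2 ⇒ log+=8
    H0 returns (-40, 5)
    H1 returns (-40, 5)
    H2 returns ((-40, 5), (8))
    H3 returns [((-40, 5), (8))]
  branch[2] choose=6:
    tell(8) @ H2 ⇒ log+=8
    H0 returns (8, 5)
    H1 returns (8, 5)
    H2 returns ((8, 5), (8))
    H3 returns [((8, 5), (8))]
= [((8, 5), (8)), ((-40, 5), (8)), ((8, 5), (8))]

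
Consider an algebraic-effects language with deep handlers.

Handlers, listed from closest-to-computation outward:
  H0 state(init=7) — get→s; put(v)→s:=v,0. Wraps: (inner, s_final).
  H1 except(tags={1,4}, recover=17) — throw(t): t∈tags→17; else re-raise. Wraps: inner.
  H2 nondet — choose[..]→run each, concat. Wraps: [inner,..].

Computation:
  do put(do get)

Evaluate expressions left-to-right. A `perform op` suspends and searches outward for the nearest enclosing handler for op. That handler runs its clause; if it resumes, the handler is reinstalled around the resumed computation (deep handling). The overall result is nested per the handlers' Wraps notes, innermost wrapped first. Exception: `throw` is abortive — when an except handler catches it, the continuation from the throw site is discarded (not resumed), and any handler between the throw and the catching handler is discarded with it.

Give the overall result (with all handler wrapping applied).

Evaluation trace:
get @ H0 ⇒ 7
put(7) @ H0 ⇒ s:=7
H0 returns (0, 7)
H1 returns (0, 7)
H2 returns [(0, 7)]
= [(0, 7)]

Answer: [(0, 7)]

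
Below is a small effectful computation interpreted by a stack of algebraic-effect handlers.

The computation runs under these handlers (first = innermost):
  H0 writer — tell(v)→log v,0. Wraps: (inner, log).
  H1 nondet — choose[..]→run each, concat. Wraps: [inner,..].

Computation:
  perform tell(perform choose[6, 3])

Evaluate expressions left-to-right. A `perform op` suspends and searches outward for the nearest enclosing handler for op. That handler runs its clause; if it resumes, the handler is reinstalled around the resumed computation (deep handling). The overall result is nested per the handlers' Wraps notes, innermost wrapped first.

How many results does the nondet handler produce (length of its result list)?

Answer: 2

Evaluation trace:
choose[6, 3] @ H1
  branch[0] choose=6:
    tell(6) @ H0 ⇒ log+=6
    H0 returns (0, (6))
    H1 returns [(0, (6))]
  branch[1] choose=3:
    tell(3) @ H0 ⇒ log+=3
    H0 returns (0, (3))
    H1 returns [(0, (3))]
= [(0, (6)), (0, (3))]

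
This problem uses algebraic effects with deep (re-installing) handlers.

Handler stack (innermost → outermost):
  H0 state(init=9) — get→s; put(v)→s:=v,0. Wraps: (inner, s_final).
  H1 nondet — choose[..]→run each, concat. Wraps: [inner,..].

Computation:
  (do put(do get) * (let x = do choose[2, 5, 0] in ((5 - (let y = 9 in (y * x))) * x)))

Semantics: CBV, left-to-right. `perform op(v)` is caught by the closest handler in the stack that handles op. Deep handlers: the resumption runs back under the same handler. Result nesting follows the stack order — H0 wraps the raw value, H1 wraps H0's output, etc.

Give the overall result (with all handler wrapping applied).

Working:
get @ H0 ⇒ 9
put(9) @ H0 ⇒ s:=9
choose[2, 5, 0] @ H1
  branch[0] choose=2:
    H0 returns (0, 9)
    H1 returns [(0, 9)]
  branch[1] choose=5:
    H0 returns (0, 9)
    H1 returns [(0, 9)]
  branch[2] choose=0:
    H0 returns (0, 9)
    H1 returns [(0, 9)]
= [(0, 9), (0, 9), (0, 9)]

Answer: [(0, 9), (0, 9), (0, 9)]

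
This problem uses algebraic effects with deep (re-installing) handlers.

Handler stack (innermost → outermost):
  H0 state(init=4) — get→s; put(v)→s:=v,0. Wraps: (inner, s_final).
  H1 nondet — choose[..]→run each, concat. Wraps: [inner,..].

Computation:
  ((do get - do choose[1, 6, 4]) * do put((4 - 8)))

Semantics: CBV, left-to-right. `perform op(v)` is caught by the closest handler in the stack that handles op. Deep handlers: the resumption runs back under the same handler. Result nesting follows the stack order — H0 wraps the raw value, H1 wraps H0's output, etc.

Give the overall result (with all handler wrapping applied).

Answer: [(0, -4), (0, -4), (0, -4)]

Working:
get @ H0 ⇒ 4
choose[1, 6, 4] @ H1
  branch[0] choose=1:
    put(-4) @ H0 ⇒ s:=-4
    H0 returns (0, -4)
    H1 returns [(0, -4)]
  branch[1] choose=6:
    put(-4) @ H0 ⇒ s:=-4
    H0 returns (0, -4)
    H1 returns [(0, -4)]
  branch[2] choose=4:
    put(-4) @ H0 ⇒ s:=-4
    H0 returns (0, -4)
    H1 returns [(0, -4)]
= [(0, -4), (0, -4), (0, -4)]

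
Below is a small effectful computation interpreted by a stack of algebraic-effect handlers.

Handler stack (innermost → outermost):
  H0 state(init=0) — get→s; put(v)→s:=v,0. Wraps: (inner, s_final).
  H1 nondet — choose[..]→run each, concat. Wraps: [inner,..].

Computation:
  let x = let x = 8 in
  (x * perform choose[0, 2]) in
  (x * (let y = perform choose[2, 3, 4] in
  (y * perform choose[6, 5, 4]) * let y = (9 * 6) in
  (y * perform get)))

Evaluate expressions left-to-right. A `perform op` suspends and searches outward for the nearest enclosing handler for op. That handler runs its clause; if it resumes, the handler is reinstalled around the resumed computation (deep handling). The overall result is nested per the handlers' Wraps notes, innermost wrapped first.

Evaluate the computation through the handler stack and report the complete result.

Answer: [(0, 0), (0, 0), (0, 0), (0, 0), (0, 0), (0, 0), (0, 0), (0, 0), (0, 0), (0, 0), (0, 0), (0, 0), (0, 0), (0, 0), (0, 0), (0, 0), (0, 0), (0, 0)]

Step-by-step:
choose[0, 2] @ H1
  branch[0] choose=0:
    choose[2, 3, 4] @ H1
      branch[0] choose=2:
        choose[6, 5, 4] @ H1
          branch[0] choose=6:
            get @ H0 ⇒ 0
            H0 returns (0, 0)
            H1 returns [(0, 0)]
          branch[1] choose=5:
            get @ H0 ⇒ 0
            H0 returns (0, 0)
            H1 returns [(0, 0)]
          branch[2] choose=4:
            get @ H0 ⇒ 0
            H0 returns (0, 0)
            H1 returns [(0, 0)]
      branch[1] choose=3:
        choose[6, 5, 4] @ H1
          branch[0] choose=6:
            get @ H0 ⇒ 0
            H0 returns (0, 0)
            H1 returns [(0, 0)]
          branch[1] choose=5:
            get @ H0 ⇒ 0
            H0 returns (0, 0)
            H1 returns [(0, 0)]
          branch[2] choose=4:
            get @ H0 ⇒ 0
            H0 returns (0, 0)
            H1 returns [(0, 0)]
      branch[2] choose=4:
        choose[6, 5, 4] @ H1
          branch[0] choose=6:
            get @ H0 ⇒ 0
            H0 returns (0, 0)
            H1 returns [(0, 0)]
          branch[1] choose=5:
            get @ H0 ⇒ 0
            H0 returns (0, 0)
            H1 returns [(0, 0)]
          branch[2] choose=4:
            get @ H0 ⇒ 0
            H0 returns (0, 0)
            H1 returns [(0, 0)]
  branch[1] choose=2:
    choose[2, 3, 4] @ H1
      branch[0] choose=2:
        choose[6, 5, 4] @ H1
          branch[0] choose=6:
            get @ H0 ⇒ 0
            H0 returns (0, 0)
            H1 returns [(0, 0)]
          branch[1] choose=5:
            get @ H0 ⇒ 0
            H0 returns (0, 0)
            H1 returns [(0, 0)]
          branch[2] choose=4:
            get @ H0 ⇒ 0
            H0 returns (0, 0)
            H1 returns [(0, 0)]
      branch[1] choose=3:
        choose[6, 5, 4] @ H1
          branch[0] choose=6:
            get @ H0 ⇒ 0
            H0 returns (0, 0)
            H1 returns [(0, 0)]
          branch[1] choose=5:
            get @ H0 ⇒ 0
            H0 returns (0, 0)
            H1 returns [(0, 0)]
          branch[2] choose=4:
            get @ H0 ⇒ 0
            H0 returns (0, 0)
            H1 returns [(0, 0)]
      branch[2] choose=4:
        choose[6, 5, 4] @ H1
          branch[0] choose=6:
            get @ H0 ⇒ 0
            H0 returns (0, 0)
            H1 returns [(0, 0)]
          branch[1] choose=5:
            get @ H0 ⇒ 0
            H0 returns (0, 0)
            H1 returns [(0, 0)]
          branch[2] choose=4:
            get @ H0 ⇒ 0
            H0 returns (0, 0)
            H1 returns [(0, 0)]
= [(0, 0), (0, 0), (0, 0), (0, 0), (0, 0), (0, 0), (0, 0), (0, 0), (0, 0), (0, 0), (0, 0), (0, 0), (0, 0), (0, 0), (0, 0), (0, 0), (0, 0), (0, 0)]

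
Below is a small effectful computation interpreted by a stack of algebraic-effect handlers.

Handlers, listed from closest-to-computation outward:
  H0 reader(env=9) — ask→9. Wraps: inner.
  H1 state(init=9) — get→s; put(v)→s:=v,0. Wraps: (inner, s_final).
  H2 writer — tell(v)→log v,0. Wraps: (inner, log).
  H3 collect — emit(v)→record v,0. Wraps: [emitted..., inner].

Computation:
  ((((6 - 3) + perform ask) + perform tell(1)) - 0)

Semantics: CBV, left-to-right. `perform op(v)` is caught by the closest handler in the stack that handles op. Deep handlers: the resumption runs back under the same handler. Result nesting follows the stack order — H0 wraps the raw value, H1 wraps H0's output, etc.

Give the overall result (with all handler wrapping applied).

Evaluation trace:
ask @ H0 ⇒ 9
tell(1) @ H2 ⇒ log+=1
H0 returns 12
H1 returns (12, 9)
H2 returns ((12, 9), (1))
H3 returns [((12, 9), (1))]
= [((12, 9), (1))]

Answer: [((12, 9), (1))]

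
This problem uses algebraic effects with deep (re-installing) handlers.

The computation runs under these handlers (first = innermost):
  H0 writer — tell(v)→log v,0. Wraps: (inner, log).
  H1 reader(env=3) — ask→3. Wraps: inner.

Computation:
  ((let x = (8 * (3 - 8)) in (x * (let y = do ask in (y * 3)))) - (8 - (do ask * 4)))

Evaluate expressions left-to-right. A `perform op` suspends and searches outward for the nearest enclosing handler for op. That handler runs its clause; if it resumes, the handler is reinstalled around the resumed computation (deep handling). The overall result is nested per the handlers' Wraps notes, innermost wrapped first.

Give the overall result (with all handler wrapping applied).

Evaluation trace:
ask @ H1 ⇒ 3
ask @ H1 ⇒ 3
H0 returns (-356, ())
H1 returns (-356, ())
= (-356, ())

Answer: (-356, ())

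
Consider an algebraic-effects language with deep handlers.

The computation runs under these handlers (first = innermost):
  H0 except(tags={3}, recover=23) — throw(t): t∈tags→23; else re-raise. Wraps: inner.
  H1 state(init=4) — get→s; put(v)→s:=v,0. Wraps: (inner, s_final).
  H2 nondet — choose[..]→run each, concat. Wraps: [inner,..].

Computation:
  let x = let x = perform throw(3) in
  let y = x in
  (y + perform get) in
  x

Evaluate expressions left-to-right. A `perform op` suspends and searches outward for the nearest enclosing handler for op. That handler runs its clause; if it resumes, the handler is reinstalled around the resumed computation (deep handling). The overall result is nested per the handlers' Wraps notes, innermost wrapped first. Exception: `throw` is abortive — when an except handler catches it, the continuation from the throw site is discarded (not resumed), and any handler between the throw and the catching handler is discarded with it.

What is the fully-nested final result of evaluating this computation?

Step-by-step:
throw(3) @ H0 caught ⇒ 23
H1 returns (23, 4)
H2 returns [(23, 4)]
= [(23, 4)]

Answer: [(23, 4)]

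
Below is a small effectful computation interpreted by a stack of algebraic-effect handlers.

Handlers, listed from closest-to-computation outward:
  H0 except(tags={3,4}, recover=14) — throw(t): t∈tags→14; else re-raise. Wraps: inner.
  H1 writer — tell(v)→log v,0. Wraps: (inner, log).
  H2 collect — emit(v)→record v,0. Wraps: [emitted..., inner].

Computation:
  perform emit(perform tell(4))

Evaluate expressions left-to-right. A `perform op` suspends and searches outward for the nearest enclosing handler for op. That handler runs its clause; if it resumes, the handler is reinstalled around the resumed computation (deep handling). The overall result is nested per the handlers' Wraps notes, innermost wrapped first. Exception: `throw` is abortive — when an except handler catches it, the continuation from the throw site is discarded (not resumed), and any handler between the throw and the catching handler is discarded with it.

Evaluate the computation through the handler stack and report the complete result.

Evaluation trace:
tell(4) @ H1 ⇒ log+=4
emit(0) @ H2 ⇒ out+=0
H0 returns 0
H1 returns (0, (4))
H2 returns [0, (0, (4))]
= [0, (0, (4))]

Answer: [0, (0, (4))]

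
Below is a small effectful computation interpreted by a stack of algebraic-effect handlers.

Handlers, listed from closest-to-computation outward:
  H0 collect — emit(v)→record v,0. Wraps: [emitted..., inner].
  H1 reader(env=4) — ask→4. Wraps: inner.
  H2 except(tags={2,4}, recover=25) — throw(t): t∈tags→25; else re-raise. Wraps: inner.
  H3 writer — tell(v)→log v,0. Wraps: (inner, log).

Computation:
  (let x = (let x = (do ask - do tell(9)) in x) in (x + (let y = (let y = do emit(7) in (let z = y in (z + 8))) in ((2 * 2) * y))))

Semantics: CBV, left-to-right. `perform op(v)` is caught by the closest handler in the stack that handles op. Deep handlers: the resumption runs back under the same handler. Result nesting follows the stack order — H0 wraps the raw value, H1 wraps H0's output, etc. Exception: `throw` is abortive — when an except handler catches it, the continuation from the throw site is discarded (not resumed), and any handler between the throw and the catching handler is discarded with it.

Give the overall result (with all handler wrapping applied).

Step-by-step:
ask @ H1 ⇒ 4
tell(9) @ H3 ⇒ log+=9
emit(7) @ H0 ⇒ out+=7
H0 returns [7, 36]
H1 returns [7, 36]
H2 returns [7, 36]
H3 returns ([7, 36], (9))
= ([7, 36], (9))

Answer: ([7, 36], (9))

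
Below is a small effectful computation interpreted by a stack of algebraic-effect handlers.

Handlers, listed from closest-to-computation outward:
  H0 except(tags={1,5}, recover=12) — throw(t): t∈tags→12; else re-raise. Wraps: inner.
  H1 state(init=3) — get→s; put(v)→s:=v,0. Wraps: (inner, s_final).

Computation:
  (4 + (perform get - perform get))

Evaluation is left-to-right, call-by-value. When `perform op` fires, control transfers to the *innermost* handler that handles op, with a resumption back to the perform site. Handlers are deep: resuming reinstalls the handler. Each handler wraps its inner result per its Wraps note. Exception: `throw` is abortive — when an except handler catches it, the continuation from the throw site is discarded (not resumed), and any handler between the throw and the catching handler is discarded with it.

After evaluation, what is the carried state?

Answer: 3

Evaluation trace:
get @ H1 ⇒ 3
get @ H1 ⇒ 3
H0 returns 4
H1 returns (4, 3)
= (4, 3)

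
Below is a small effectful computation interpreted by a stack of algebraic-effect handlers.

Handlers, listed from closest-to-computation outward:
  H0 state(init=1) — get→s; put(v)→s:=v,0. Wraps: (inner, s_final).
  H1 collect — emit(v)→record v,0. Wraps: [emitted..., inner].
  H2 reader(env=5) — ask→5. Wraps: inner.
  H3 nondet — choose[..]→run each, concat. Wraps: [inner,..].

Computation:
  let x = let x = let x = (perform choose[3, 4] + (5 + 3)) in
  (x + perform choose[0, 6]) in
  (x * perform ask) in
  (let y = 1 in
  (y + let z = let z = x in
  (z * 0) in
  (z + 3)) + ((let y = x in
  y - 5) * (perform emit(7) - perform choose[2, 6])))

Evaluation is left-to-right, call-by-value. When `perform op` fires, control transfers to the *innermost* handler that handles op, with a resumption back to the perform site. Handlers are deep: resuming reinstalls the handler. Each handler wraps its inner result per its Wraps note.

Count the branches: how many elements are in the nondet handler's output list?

Answer: 8

Evaluation trace:
choose[3, 4] @ H3
  branch[0] choose=3:
    choose[0, 6] @ H3
      branch[0] choose=0:
        ask @ H2 ⇒ 5
        emit(7) @ H1 ⇒ out+=7
        choose[2, 6] @ H3
          branch[0] choose=2:
            H0 returns (-96, 1)
            H1 returns [7, (-96, 1)]
            H2 returns [7, (-96, 1)]
            H3 returns [[7, (-96, 1)]]
          branch[1] choose=6:
            H0 returns (-296, 1)
            H1 returns [7, (-296, 1)]
            H2 returns [7, (-296, 1)]
            H3 returns [[7, (-296, 1)]]
      branch[1] choose=6:
        ask @ H2 ⇒ 5
        emit(7) @ H1 ⇒ out+=7
        choose[2, 6] @ H3
          branch[0] choose=2:
            H0 returns (-156, 1)
            H1 returns [7, (-156, 1)]
            H2 returns [7, (-156, 1)]
            H3 returns [[7, (-156, 1)]]
          branch[1] choose=6:
            H0 returns (-476, 1)
            H1 returns [7, (-476, 1)]
            H2 returns [7, (-476, 1)]
            H3 returns [[7, (-476, 1)]]
  branch[1] choose=4:
    choose[0, 6] @ H3
      branch[0] choose=0:
        ask @ H2 ⇒ 5
        emit(7) @ H1 ⇒ out+=7
        choose[2, 6] @ H3
          branch[0] choose=2:
            H0 returns (-106, 1)
            H1 returns [7, (-106, 1)]
            H2 returns [7, (-106, 1)]
            H3 returns [[7, (-106, 1)]]
          branch[1] choose=6:
            H0 returns (-326, 1)
            H1 returns [7, (-326, 1)]
            H2 returns [7, (-326, 1)]
            H3 returns [[7, (-326, 1)]]
      branch[1] choose=6:
        ask @ H2 ⇒ 5
        emit(7) @ H1 ⇒ out+=7
        choose[2, 6] @ H3
          branch[0] choose=2:
            H0 returns (-166, 1)
            H1 returns [7, (-166, 1)]
            H2 returns [7, (-166, 1)]
            H3 returns [[7, (-166, 1)]]
          branch[1] choose=6:
            H0 returns (-506, 1)
            H1 returns [7, (-506, 1)]
            H2 returns [7, (-506, 1)]
            H3 returns [[7, (-506, 1)]]
= [[7, (-96, 1)], [7, (-296, 1)], [7, (-156, 1)], [7, (-476, 1)], [7, (-106, 1)], [7, (-326, 1)], [7, (-166, 1)], [7, (-506, 1)]]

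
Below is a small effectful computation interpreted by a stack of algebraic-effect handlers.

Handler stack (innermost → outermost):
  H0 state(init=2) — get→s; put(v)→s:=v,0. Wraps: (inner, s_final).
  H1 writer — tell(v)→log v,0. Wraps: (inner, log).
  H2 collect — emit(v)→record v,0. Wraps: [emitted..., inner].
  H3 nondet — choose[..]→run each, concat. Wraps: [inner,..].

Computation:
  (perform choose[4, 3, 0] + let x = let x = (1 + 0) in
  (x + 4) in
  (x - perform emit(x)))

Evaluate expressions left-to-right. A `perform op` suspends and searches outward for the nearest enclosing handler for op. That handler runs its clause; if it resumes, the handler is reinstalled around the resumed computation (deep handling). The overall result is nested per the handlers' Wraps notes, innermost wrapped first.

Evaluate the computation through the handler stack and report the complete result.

Answer: [[5, ((9, 2), ())], [5, ((8, 2), ())], [5, ((5, 2), ())]]

Evaluation trace:
choose[4, 3, 0] @ H3
  branch[0] choose=4:
    emit(5) @ H2 ⇒ out+=5
    H0 returns (9, 2)
    H1 returns ((9, 2), ())
    H2 returns [5, ((9, 2), ())]
    H3 returns [[5, ((9, 2), ())]]
  branch[1] choose=3:
    emit(5) @ H2 ⇒ out+=5
    H0 returns (8, 2)
    H1 returns ((8, 2), ())
    H2 returns [5, ((8, 2), ())]
    H3 returns [[5, ((8, 2), ())]]
  branch[2] choose=0:
    emit(5) @ H2 ⇒ out+=5
    H0 returns (5, 2)
    H1 returns ((5, 2), ())
    H2 returns [5, ((5, 2), ())]
    H3 returns [[5, ((5, 2), ())]]
= [[5, ((9, 2), ())], [5, ((8, 2), ())], [5, ((5, 2), ())]]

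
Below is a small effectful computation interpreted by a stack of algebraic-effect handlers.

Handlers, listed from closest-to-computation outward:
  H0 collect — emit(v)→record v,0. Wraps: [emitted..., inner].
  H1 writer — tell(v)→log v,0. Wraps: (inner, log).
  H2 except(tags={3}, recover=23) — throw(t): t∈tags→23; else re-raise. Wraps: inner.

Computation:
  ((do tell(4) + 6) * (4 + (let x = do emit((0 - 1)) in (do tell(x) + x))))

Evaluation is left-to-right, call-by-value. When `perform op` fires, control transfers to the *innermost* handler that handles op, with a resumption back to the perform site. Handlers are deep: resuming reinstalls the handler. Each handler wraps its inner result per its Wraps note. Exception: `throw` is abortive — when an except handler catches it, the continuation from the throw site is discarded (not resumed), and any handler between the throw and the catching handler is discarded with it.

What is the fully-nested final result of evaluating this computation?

Answer: ([-1, 24], (4, 0))

Evaluation trace:
tell(4) @ H1 ⇒ log+=4
emit(-1) @ H0 ⇒ out+=-1
tell(0) @ H1 ⇒ log+=0
H0 returns [-1, 24]
H1 returns ([-1, 24], (4, 0))
H2 returns ([-1, 24], (4, 0))
= ([-1, 24], (4, 0))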